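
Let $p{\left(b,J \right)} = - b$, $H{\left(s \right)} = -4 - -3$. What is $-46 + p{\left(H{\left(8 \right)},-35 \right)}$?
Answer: $-45$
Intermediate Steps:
$H{\left(s \right)} = -1$ ($H{\left(s \right)} = -4 + 3 = -1$)
$-46 + p{\left(H{\left(8 \right)},-35 \right)} = -46 - -1 = -46 + 1 = -45$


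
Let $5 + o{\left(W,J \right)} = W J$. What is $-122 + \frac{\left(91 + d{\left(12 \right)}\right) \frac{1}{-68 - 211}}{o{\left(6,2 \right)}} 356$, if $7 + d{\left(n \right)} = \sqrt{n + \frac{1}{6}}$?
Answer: $- \frac{12770}{93} - \frac{178 \sqrt{438}}{5859} \approx -137.95$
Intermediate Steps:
$d{\left(n \right)} = -7 + \sqrt{\frac{1}{6} + n}$ ($d{\left(n \right)} = -7 + \sqrt{n + \frac{1}{6}} = -7 + \sqrt{\frac{1}{6} + n}$)
$o{\left(W,J \right)} = -5 + J W$ ($o{\left(W,J \right)} = -5 + W J = -5 + J W$)
$-122 + \frac{\left(91 + d{\left(12 \right)}\right) \frac{1}{-68 - 211}}{o{\left(6,2 \right)}} 356 = -122 + \frac{\left(91 - \left(7 - \frac{\sqrt{6 + 36 \cdot 12}}{6}\right)\right) \frac{1}{-68 - 211}}{-5 + 2 \cdot 6} \cdot 356 = -122 + \frac{\left(91 - \left(7 - \frac{\sqrt{6 + 432}}{6}\right)\right) \frac{1}{-279}}{-5 + 12} \cdot 356 = -122 + \frac{\left(91 - \left(7 - \frac{\sqrt{438}}{6}\right)\right) \left(- \frac{1}{279}\right)}{7} \cdot 356 = -122 + \left(84 + \frac{\sqrt{438}}{6}\right) \left(- \frac{1}{279}\right) \frac{1}{7} \cdot 356 = -122 + \left(- \frac{28}{93} - \frac{\sqrt{438}}{1674}\right) \frac{1}{7} \cdot 356 = -122 + \left(- \frac{4}{93} - \frac{\sqrt{438}}{11718}\right) 356 = -122 - \left(\frac{1424}{93} + \frac{178 \sqrt{438}}{5859}\right) = - \frac{12770}{93} - \frac{178 \sqrt{438}}{5859}$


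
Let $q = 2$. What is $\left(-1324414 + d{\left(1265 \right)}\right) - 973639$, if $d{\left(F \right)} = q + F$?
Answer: $-2296786$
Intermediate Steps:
$d{\left(F \right)} = 2 + F$
$\left(-1324414 + d{\left(1265 \right)}\right) - 973639 = \left(-1324414 + \left(2 + 1265\right)\right) - 973639 = \left(-1324414 + 1267\right) - 973639 = -1323147 - 973639 = -2296786$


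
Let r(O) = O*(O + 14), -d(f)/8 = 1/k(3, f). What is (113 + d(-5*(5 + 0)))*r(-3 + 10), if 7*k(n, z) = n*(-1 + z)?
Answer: 217315/13 ≈ 16717.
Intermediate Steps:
k(n, z) = n*(-1 + z)/7 (k(n, z) = (n*(-1 + z))/7 = n*(-1 + z)/7)
d(f) = -8/(-3/7 + 3*f/7) (d(f) = -8*7/(3*(-1 + f)) = -8/(-3/7 + 3*f/7))
r(O) = O*(14 + O)
(113 + d(-5*(5 + 0)))*r(-3 + 10) = (113 - 56/(-3 + 3*(-5*(5 + 0))))*((-3 + 10)*(14 + (-3 + 10))) = (113 - 56/(-3 + 3*(-5*5)))*(7*(14 + 7)) = (113 - 56/(-3 + 3*(-25)))*(7*21) = (113 - 56/(-3 - 75))*147 = (113 - 56/(-78))*147 = (113 - 56*(-1/78))*147 = (113 + 28/39)*147 = (4435/39)*147 = 217315/13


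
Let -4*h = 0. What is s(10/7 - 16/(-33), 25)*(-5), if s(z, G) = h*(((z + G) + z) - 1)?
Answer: 0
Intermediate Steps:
h = 0 (h = -1/4*0 = 0)
s(z, G) = 0 (s(z, G) = 0*(((z + G) + z) - 1) = 0*(((G + z) + z) - 1) = 0*((G + 2*z) - 1) = 0*(-1 + G + 2*z) = 0)
s(10/7 - 16/(-33), 25)*(-5) = 0*(-5) = 0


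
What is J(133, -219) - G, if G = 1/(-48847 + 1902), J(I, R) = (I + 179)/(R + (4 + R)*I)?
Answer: -7309013/676336615 ≈ -0.010807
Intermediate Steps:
J(I, R) = (179 + I)/(R + I*(4 + R))
G = -1/46945 (G = 1/(-46945) = -1/46945 ≈ -2.1302e-5)
J(133, -219) - G = (179 + 133)/(-219 + 4*133 + 133*(-219)) - 1*(-1/46945) = 312/(-219 + 532 - 29127) + 1/46945 = 312/(-28814) + 1/46945 = -1/28814*312 + 1/46945 = -156/14407 + 1/46945 = -7309013/676336615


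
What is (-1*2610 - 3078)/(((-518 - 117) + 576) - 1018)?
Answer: 1896/359 ≈ 5.2813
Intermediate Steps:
(-1*2610 - 3078)/(((-518 - 117) + 576) - 1018) = (-2610 - 3078)/((-635 + 576) - 1018) = -5688/(-59 - 1018) = -5688/(-1077) = -5688*(-1/1077) = 1896/359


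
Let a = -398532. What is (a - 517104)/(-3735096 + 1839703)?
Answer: 915636/1895393 ≈ 0.48309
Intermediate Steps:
(a - 517104)/(-3735096 + 1839703) = (-398532 - 517104)/(-3735096 + 1839703) = -915636/(-1895393) = -915636*(-1/1895393) = 915636/1895393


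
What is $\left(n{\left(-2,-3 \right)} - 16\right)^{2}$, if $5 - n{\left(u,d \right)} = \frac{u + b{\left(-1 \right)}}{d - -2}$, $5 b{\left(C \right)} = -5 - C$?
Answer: $\frac{4761}{25} \approx 190.44$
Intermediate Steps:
$b{\left(C \right)} = -1 - \frac{C}{5}$ ($b{\left(C \right)} = \frac{-5 - C}{5} = -1 - \frac{C}{5}$)
$n{\left(u,d \right)} = 5 - \frac{- \frac{4}{5} + u}{2 + d}$ ($n{\left(u,d \right)} = 5 - \frac{u - \frac{4}{5}}{d - -2} = 5 - \frac{u + \left(-1 + \frac{1}{5}\right)}{d + 2} = 5 - \frac{u - \frac{4}{5}}{2 + d} = 5 - \frac{- \frac{4}{5} + u}{2 + d}$)
$\left(n{\left(-2,-3 \right)} - 16\right)^{2} = \left(\frac{\frac{54}{5} - -2 + 5 \left(-3\right)}{2 - 3} - 16\right)^{2} = \left(\frac{\frac{54}{5} + 2 - 15}{-1} - 16\right)^{2} = \left(\left(-1\right) \left(- \frac{11}{5}\right) - 16\right)^{2} = \left(\frac{11}{5} - 16\right)^{2} = \left(- \frac{69}{5}\right)^{2} = \frac{4761}{25}$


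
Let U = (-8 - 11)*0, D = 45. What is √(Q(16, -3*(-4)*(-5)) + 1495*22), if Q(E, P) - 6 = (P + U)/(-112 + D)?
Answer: 2*√36918541/67 ≈ 181.38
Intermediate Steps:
U = 0 (U = -19*0 = 0)
Q(E, P) = 6 - P/67 (Q(E, P) = 6 + (P + 0)/(-112 + 45) = 6 + P/(-67) = 6 + P*(-1/67) = 6 - P/67)
√(Q(16, -3*(-4)*(-5)) + 1495*22) = √((6 - (-3*(-4))*(-5)/67) + 1495*22) = √((6 - 12*(-5)/67) + 32890) = √((6 - 1/67*(-60)) + 32890) = √((6 + 60/67) + 32890) = √(462/67 + 32890) = √(2204092/67) = 2*√36918541/67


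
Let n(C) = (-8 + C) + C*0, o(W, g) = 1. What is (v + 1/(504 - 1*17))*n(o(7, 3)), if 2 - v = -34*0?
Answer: -6825/487 ≈ -14.014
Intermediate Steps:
n(C) = -8 + C (n(C) = (-8 + C) + 0 = -8 + C)
v = 2 (v = 2 - (-34)*0 = 2 - 1*0 = 2 + 0 = 2)
(v + 1/(504 - 1*17))*n(o(7, 3)) = (2 + 1/(504 - 1*17))*(-8 + 1) = (2 + 1/(504 - 17))*(-7) = (2 + 1/487)*(-7) = (975/487)*(-7) = -6825/487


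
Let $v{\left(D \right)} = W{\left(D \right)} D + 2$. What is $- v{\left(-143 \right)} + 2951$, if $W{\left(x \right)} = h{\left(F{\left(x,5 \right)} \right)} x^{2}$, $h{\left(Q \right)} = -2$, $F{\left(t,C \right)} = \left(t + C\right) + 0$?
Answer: $-5845465$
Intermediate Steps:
$F{\left(t,C \right)} = C + t$ ($F{\left(t,C \right)} = \left(C + t\right) + 0 = C + t$)
$W{\left(x \right)} = - 2 x^{2}$
$v{\left(D \right)} = 2 - 2 D^{3}$ ($v{\left(D \right)} = - 2 D^{2} D + 2 = - 2 D^{3} + 2 = 2 - 2 D^{3}$)
$- v{\left(-143 \right)} + 2951 = - (2 - 2 \left(-143\right)^{3}) + 2951 = - (2 - -5848414) + 2951 = - (2 + 5848414) + 2951 = \left(-1\right) 5848416 + 2951 = -5848416 + 2951 = -5845465$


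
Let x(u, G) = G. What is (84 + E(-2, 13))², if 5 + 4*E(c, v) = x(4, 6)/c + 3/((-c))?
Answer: 434281/64 ≈ 6785.6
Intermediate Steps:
E(c, v) = -5/4 + 3/(4*c) (E(c, v) = -5/4 + (6/c + 3/((-c)))/4 = -5/4 + (6/c + 3*(-1/c))/4 = -5/4 + (6/c - 3/c)/4 = -5/4 + (3/c)/4 = -5/4 + 3/(4*c))
(84 + E(-2, 13))² = (84 + (¼)*(3 - 5*(-2))/(-2))² = (84 + (¼)*(-½)*(3 + 10))² = (84 + (¼)*(-½)*13)² = (84 - 13/8)² = (659/8)² = 434281/64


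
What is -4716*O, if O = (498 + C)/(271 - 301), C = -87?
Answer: 323046/5 ≈ 64609.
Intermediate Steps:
O = -137/10 (O = (498 - 87)/(271 - 301) = 411/(-30) = 411*(-1/30) = -137/10 ≈ -13.700)
-4716*O = -4716*(-137/10) = 323046/5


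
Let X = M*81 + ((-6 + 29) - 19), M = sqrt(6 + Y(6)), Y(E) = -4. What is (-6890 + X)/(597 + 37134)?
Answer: -6886/37731 + 27*sqrt(2)/12577 ≈ -0.17947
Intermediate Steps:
M = sqrt(2) (M = sqrt(6 - 4) = sqrt(2) ≈ 1.4142)
X = 4 + 81*sqrt(2) (X = sqrt(2)*81 + ((-6 + 29) - 19) = 81*sqrt(2) + (23 - 19) = 81*sqrt(2) + 4 = 4 + 81*sqrt(2) ≈ 118.55)
(-6890 + X)/(597 + 37134) = (-6890 + (4 + 81*sqrt(2)))/(597 + 37134) = (-6886 + 81*sqrt(2))/37731 = (-6886 + 81*sqrt(2))*(1/37731) = -6886/37731 + 27*sqrt(2)/12577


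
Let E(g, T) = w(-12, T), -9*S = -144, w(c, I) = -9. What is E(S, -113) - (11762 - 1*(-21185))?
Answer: -32956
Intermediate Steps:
S = 16 (S = -⅑*(-144) = 16)
E(g, T) = -9
E(S, -113) - (11762 - 1*(-21185)) = -9 - (11762 - 1*(-21185)) = -9 - (11762 + 21185) = -9 - 1*32947 = -9 - 32947 = -32956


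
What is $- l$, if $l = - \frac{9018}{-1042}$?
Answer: $- \frac{4509}{521} \approx -8.6545$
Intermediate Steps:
$l = \frac{4509}{521}$ ($l = \left(-9018\right) \left(- \frac{1}{1042}\right) = \frac{4509}{521} \approx 8.6545$)
$- l = \left(-1\right) \frac{4509}{521} = - \frac{4509}{521}$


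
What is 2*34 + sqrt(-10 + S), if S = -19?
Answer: 68 + I*sqrt(29) ≈ 68.0 + 5.3852*I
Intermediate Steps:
2*34 + sqrt(-10 + S) = 2*34 + sqrt(-10 - 19) = 68 + sqrt(-29) = 68 + I*sqrt(29)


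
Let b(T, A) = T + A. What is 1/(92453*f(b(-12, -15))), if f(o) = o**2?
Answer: 1/67398237 ≈ 1.4837e-8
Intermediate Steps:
b(T, A) = A + T
1/(92453*f(b(-12, -15))) = 1/(92453*((-15 - 12)**2)) = 1/(92453*((-27)**2)) = (1/92453)/729 = (1/92453)*(1/729) = 1/67398237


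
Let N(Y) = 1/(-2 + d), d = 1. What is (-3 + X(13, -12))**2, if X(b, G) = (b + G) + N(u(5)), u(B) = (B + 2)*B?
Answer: 9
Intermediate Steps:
u(B) = B*(2 + B) (u(B) = (2 + B)*B = B*(2 + B))
N(Y) = -1 (N(Y) = 1/(-2 + 1) = 1/(-1) = -1)
X(b, G) = -1 + G + b (X(b, G) = (b + G) - 1 = (G + b) - 1 = -1 + G + b)
(-3 + X(13, -12))**2 = (-3 + (-1 - 12 + 13))**2 = (-3 + 0)**2 = (-3)**2 = 9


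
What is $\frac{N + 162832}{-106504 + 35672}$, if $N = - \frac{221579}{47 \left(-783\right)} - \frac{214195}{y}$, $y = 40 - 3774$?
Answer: $- \frac{22384258499269}{9733374605088} \approx -2.2997$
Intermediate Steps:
$y = -3734$ ($y = 40 - 3774 = -3734$)
$N = \frac{8709966181}{137414934}$ ($N = - \frac{221579}{47 \left(-783\right)} - \frac{214195}{-3734} = - \frac{221579}{-36801} - - \frac{214195}{3734} = \left(-221579\right) \left(- \frac{1}{36801}\right) + \frac{214195}{3734} = \frac{221579}{36801} + \frac{214195}{3734} = \frac{8709966181}{137414934} \approx 63.384$)
$\frac{N + 162832}{-106504 + 35672} = \frac{\frac{8709966181}{137414934} + 162832}{-106504 + 35672} = \frac{22384258499269}{137414934 \left(-70832\right)} = \frac{22384258499269}{137414934} \left(- \frac{1}{70832}\right) = - \frac{22384258499269}{9733374605088}$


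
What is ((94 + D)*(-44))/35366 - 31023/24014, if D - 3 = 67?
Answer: -635222221/424639562 ≈ -1.4959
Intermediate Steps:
D = 70 (D = 3 + 67 = 70)
((94 + D)*(-44))/35366 - 31023/24014 = ((94 + 70)*(-44))/35366 - 31023/24014 = (164*(-44))*(1/35366) - 31023*1/24014 = -7216*1/35366 - 31023/24014 = -3608/17683 - 31023/24014 = -635222221/424639562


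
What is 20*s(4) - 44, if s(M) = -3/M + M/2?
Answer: -19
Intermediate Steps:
s(M) = M/2 - 3/M (s(M) = -3/M + M*(½) = -3/M + M/2 = M/2 - 3/M)
20*s(4) - 44 = 20*((½)*4 - 3/4) - 44 = 20*(2 - 3*¼) - 44 = 20*(2 - ¾) - 44 = 20*(5/4) - 44 = 25 - 44 = -19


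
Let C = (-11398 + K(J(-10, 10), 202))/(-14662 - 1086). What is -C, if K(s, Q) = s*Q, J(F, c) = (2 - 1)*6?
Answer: -5093/7874 ≈ -0.64681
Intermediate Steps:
J(F, c) = 6 (J(F, c) = 1*6 = 6)
K(s, Q) = Q*s
C = 5093/7874 (C = (-11398 + 202*6)/(-14662 - 1086) = (-11398 + 1212)/(-15748) = -10186*(-1/15748) = 5093/7874 ≈ 0.64681)
-C = -1*5093/7874 = -5093/7874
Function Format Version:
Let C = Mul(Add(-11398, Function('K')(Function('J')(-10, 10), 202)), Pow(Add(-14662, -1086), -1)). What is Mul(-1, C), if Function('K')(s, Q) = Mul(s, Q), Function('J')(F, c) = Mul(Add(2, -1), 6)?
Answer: Rational(-5093, 7874) ≈ -0.64681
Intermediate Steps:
Function('J')(F, c) = 6 (Function('J')(F, c) = Mul(1, 6) = 6)
Function('K')(s, Q) = Mul(Q, s)
C = Rational(5093, 7874) (C = Mul(Add(-11398, Mul(202, 6)), Pow(Add(-14662, -1086), -1)) = Mul(Add(-11398, 1212), Pow(-15748, -1)) = Mul(-10186, Rational(-1, 15748)) = Rational(5093, 7874) ≈ 0.64681)
Mul(-1, C) = Mul(-1, Rational(5093, 7874)) = Rational(-5093, 7874)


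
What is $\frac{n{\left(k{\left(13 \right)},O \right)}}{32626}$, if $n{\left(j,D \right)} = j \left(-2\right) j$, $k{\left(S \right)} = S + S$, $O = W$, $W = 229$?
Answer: $- \frac{676}{16313} \approx -0.041439$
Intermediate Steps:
$O = 229$
$k{\left(S \right)} = 2 S$
$n{\left(j,D \right)} = - 2 j^{2}$ ($n{\left(j,D \right)} = - 2 j j = - 2 j^{2}$)
$\frac{n{\left(k{\left(13 \right)},O \right)}}{32626} = \frac{\left(-2\right) \left(2 \cdot 13\right)^{2}}{32626} = - 2 \cdot 26^{2} \cdot \frac{1}{32626} = \left(-2\right) 676 \cdot \frac{1}{32626} = \left(-1352\right) \frac{1}{32626} = - \frac{676}{16313}$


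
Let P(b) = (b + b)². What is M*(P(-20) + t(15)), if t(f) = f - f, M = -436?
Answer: -697600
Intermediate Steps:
t(f) = 0
P(b) = 4*b² (P(b) = (2*b)² = 4*b²)
M*(P(-20) + t(15)) = -436*(4*(-20)² + 0) = -436*(4*400 + 0) = -436*(1600 + 0) = -436*1600 = -697600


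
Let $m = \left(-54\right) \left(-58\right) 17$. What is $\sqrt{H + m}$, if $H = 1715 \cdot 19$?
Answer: $\sqrt{85829} \approx 292.97$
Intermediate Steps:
$H = 32585$
$m = 53244$ ($m = 3132 \cdot 17 = 53244$)
$\sqrt{H + m} = \sqrt{32585 + 53244} = \sqrt{85829}$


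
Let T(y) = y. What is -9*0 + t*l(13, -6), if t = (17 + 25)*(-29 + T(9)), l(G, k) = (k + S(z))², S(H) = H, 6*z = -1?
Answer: -95830/3 ≈ -31943.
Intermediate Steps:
z = -⅙ (z = (⅙)*(-1) = -⅙ ≈ -0.16667)
l(G, k) = (-⅙ + k)² (l(G, k) = (k - ⅙)² = (-⅙ + k)²)
t = -840 (t = (17 + 25)*(-29 + 9) = 42*(-20) = -840)
-9*0 + t*l(13, -6) = -9*0 - 70*(-1 + 6*(-6))²/3 = 0 - 70*(-1 - 36)²/3 = 0 - 70*(-37)²/3 = 0 - 70*1369/3 = 0 - 840*1369/36 = 0 - 95830/3 = -95830/3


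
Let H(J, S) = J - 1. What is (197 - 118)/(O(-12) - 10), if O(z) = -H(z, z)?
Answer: 79/3 ≈ 26.333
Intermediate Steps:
H(J, S) = -1 + J
O(z) = 1 - z (O(z) = -(-1 + z) = 1 - z)
(197 - 118)/(O(-12) - 10) = (197 - 118)/((1 - 1*(-12)) - 10) = 79/((1 + 12) - 10) = 79/(13 - 10) = 79/3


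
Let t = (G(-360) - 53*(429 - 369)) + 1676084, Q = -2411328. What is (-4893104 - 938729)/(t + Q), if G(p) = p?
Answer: 5831833/738784 ≈ 7.8938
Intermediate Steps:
t = 1672544 (t = (-360 - 53*(429 - 369)) + 1676084 = (-360 - 53*60) + 1676084 = (-360 - 3180) + 1676084 = -3540 + 1676084 = 1672544)
(-4893104 - 938729)/(t + Q) = (-4893104 - 938729)/(1672544 - 2411328) = -5831833/(-738784) = -5831833*(-1/738784) = 5831833/738784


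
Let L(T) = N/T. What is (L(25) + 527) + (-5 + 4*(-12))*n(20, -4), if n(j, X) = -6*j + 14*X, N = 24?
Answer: 246399/25 ≈ 9856.0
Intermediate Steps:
L(T) = 24/T
(L(25) + 527) + (-5 + 4*(-12))*n(20, -4) = (24/25 + 527) + (-5 + 4*(-12))*(-6*20 + 14*(-4)) = (24*(1/25) + 527) + (-5 - 48)*(-120 - 56) = (24/25 + 527) - 53*(-176) = 13199/25 + 9328 = 246399/25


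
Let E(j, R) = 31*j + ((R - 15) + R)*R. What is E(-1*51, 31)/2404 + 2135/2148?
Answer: 1216547/1290948 ≈ 0.94237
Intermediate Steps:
E(j, R) = 31*j + R*(-15 + 2*R) (E(j, R) = 31*j + ((-15 + R) + R)*R = 31*j + (-15 + 2*R)*R = 31*j + R*(-15 + 2*R))
E(-1*51, 31)/2404 + 2135/2148 = (-15*31 + 2*31**2 + 31*(-1*51))/2404 + 2135/2148 = (-465 + 2*961 + 31*(-51))*(1/2404) + 2135*(1/2148) = (-465 + 1922 - 1581)*(1/2404) + 2135/2148 = -124*1/2404 + 2135/2148 = -31/601 + 2135/2148 = 1216547/1290948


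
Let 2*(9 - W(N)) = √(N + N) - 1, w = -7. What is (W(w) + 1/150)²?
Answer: 977363/11250 - 713*I*√14/75 ≈ 86.877 - 35.571*I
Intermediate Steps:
W(N) = 19/2 - √2*√N/2 (W(N) = 9 - (√(N + N) - 1)/2 = 9 - (√(2*N) - 1)/2 = 9 - (√2*√N - 1)/2 = 9 - (-1 + √2*√N)/2 = 9 + (½ - √2*√N/2) = 19/2 - √2*√N/2)
(W(w) + 1/150)² = ((19/2 - √2*√(-7)/2) + 1/150)² = ((19/2 - √2*I*√7/2) + 1/150)² = ((19/2 - I*√14/2) + 1/150)² = (713/75 - I*√14/2)²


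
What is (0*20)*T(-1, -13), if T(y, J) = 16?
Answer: 0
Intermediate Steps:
(0*20)*T(-1, -13) = (0*20)*16 = 0*16 = 0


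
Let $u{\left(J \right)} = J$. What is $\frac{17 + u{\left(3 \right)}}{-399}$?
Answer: $- \frac{20}{399} \approx -0.050125$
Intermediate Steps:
$\frac{17 + u{\left(3 \right)}}{-399} = \frac{17 + 3}{-399} = 20 \left(- \frac{1}{399}\right) = - \frac{20}{399}$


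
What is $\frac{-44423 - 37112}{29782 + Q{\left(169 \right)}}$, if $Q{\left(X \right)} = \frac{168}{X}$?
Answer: $- \frac{13779415}{5033326} \approx -2.7376$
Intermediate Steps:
$\frac{-44423 - 37112}{29782 + Q{\left(169 \right)}} = \frac{-44423 - 37112}{29782 + \frac{168}{169}} = - \frac{81535}{29782 + 168 \cdot \frac{1}{169}} = - \frac{81535}{29782 + \frac{168}{169}} = - \frac{81535}{\frac{5033326}{169}} = \left(-81535\right) \frac{169}{5033326} = - \frac{13779415}{5033326}$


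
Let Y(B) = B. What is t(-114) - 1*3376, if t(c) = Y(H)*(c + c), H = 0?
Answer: -3376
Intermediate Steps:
t(c) = 0 (t(c) = 0*(c + c) = 0*(2*c) = 0)
t(-114) - 1*3376 = 0 - 1*3376 = 0 - 3376 = -3376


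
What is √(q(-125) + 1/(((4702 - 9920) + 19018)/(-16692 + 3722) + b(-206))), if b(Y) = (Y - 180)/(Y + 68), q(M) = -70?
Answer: I*√1670061960277/155101 ≈ 8.332*I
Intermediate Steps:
b(Y) = (-180 + Y)/(68 + Y)
√(q(-125) + 1/(((4702 - 9920) + 19018)/(-16692 + 3722) + b(-206))) = √(-70 + 1/(((4702 - 9920) + 19018)/(-16692 + 3722) + (-180 - 206)/(68 - 206))) = √(-70 + 1/((-5218 + 19018)/(-12970) - 386/(-138))) = √(-70 + 1/(13800*(-1/12970) - 1/138*(-386))) = √(-70 + 1/(-1380/1297 + 193/69)) = √(-70 + 1/(155101/89493)) = √(-70 + 89493/155101) = √(-10767577/155101) = I*√1670061960277/155101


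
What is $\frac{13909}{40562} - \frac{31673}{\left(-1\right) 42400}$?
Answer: $\frac{937230913}{859914400} \approx 1.0899$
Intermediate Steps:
$\frac{13909}{40562} - \frac{31673}{\left(-1\right) 42400} = 13909 \cdot \frac{1}{40562} - \frac{31673}{-42400} = \frac{13909}{40562} - - \frac{31673}{42400} = \frac{13909}{40562} + \frac{31673}{42400} = \frac{937230913}{859914400}$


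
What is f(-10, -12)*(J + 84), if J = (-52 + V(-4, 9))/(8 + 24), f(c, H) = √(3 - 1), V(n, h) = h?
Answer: 2645*√2/32 ≈ 116.89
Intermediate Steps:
f(c, H) = √2
J = -43/32 (J = (-52 + 9)/(8 + 24) = -43/32 ≈ -1.3438)
f(-10, -12)*(J + 84) = √2*(-43/32 + 84) = √2*(2645/32) = 2645*√2/32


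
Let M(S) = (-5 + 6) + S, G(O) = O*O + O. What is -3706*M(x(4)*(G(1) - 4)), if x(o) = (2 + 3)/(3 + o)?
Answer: 11118/7 ≈ 1588.3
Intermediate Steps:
G(O) = O + O² (G(O) = O² + O = O + O²)
x(o) = 5/(3 + o)
M(S) = 1 + S
-3706*M(x(4)*(G(1) - 4)) = -3706*(1 + (5/(3 + 4))*(1*(1 + 1) - 4)) = -3706*(1 + (5/7)*(1*2 - 4)) = -3706*(1 + (5*(⅐))*(2 - 4)) = -3706*(1 + (5/7)*(-2)) = -3706*(1 - 10/7) = -3706*(-3/7) = 11118/7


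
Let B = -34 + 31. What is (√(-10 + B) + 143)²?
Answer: (143 + I*√13)² ≈ 20436.0 + 1031.2*I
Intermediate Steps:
B = -3
(√(-10 + B) + 143)² = (√(-10 - 3) + 143)² = (√(-13) + 143)² = (I*√13 + 143)² = (143 + I*√13)²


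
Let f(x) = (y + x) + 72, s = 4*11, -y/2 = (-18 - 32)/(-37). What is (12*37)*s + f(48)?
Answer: 727172/37 ≈ 19653.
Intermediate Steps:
y = -100/37 (y = -2*(-18 - 32)/(-37) = -(-100)*(-1)/37 = -2*50/37 = -100/37 ≈ -2.7027)
s = 44
f(x) = 2564/37 + x (f(x) = (-100/37 + x) + 72 = 2564/37 + x)
(12*37)*s + f(48) = (12*37)*44 + (2564/37 + 48) = 444*44 + 4340/37 = 19536 + 4340/37 = 727172/37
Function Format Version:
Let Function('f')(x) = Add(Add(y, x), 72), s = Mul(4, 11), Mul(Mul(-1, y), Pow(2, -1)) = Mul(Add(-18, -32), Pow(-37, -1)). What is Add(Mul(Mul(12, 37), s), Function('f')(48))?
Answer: Rational(727172, 37) ≈ 19653.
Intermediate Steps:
y = Rational(-100, 37) (y = Mul(-2, Mul(Add(-18, -32), Pow(-37, -1))) = Mul(-2, Mul(-50, Rational(-1, 37))) = Mul(-2, Rational(50, 37)) = Rational(-100, 37) ≈ -2.7027)
s = 44
Function('f')(x) = Add(Rational(2564, 37), x) (Function('f')(x) = Add(Add(Rational(-100, 37), x), 72) = Add(Rational(2564, 37), x))
Add(Mul(Mul(12, 37), s), Function('f')(48)) = Add(Mul(Mul(12, 37), 44), Add(Rational(2564, 37), 48)) = Add(Mul(444, 44), Rational(4340, 37)) = Add(19536, Rational(4340, 37)) = Rational(727172, 37)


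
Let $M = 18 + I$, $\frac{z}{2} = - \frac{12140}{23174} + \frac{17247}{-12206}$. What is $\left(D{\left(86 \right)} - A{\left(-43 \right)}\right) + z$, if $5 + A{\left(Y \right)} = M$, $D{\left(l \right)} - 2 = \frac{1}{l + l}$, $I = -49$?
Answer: $\frac{415150766209}{12163059292} \approx 34.132$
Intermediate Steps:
$D{\left(l \right)} = 2 + \frac{1}{2 l}$ ($D{\left(l \right)} = 2 + \frac{1}{l + l} = 2 + \frac{1}{2 l}$)
$z = - \frac{273931409}{70715461}$ ($z = 2 \left(- \frac{12140}{23174} + \frac{17247}{-12206}\right) = 2 \left(\left(-12140\right) \frac{1}{23174} + 17247 \left(- \frac{1}{12206}\right)\right) = 2 \left(- \frac{6070}{11587} - \frac{17247}{12206}\right) = 2 \left(- \frac{273931409}{141430922}\right) = - \frac{273931409}{70715461} \approx -3.8737$)
$M = -31$ ($M = 18 - 49 = -31$)
$A{\left(Y \right)} = -36$ ($A{\left(Y \right)} = -5 - 31 = -36$)
$\left(D{\left(86 \right)} - A{\left(-43 \right)}\right) + z = \left(\left(2 + \frac{1}{2 \cdot 86}\right) - -36\right) - \frac{273931409}{70715461} = \left(\left(2 + \frac{1}{2} \cdot \frac{1}{86}\right) + 36\right) - \frac{273931409}{70715461} = \left(\left(2 + \frac{1}{172}\right) + 36\right) - \frac{273931409}{70715461} = \left(\frac{345}{172} + 36\right) - \frac{273931409}{70715461} = \frac{6537}{172} - \frac{273931409}{70715461} = \frac{415150766209}{12163059292}$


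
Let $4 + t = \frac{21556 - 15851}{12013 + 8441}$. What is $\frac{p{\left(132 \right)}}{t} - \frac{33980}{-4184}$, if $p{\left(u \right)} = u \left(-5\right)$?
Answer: $\frac{2109598055}{11373158} \approx 185.49$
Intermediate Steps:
$p{\left(u \right)} = - 5 u$
$t = - \frac{10873}{2922}$ ($t = -4 + \frac{21556 - 15851}{12013 + 8441} = -4 + \frac{5705}{20454} = -4 + 5705 \cdot \frac{1}{20454} = -4 + \frac{815}{2922} = - \frac{10873}{2922} \approx -3.7211$)
$\frac{p{\left(132 \right)}}{t} - \frac{33980}{-4184} = \frac{\left(-5\right) 132}{- \frac{10873}{2922}} - \frac{33980}{-4184} = \left(-660\right) \left(- \frac{2922}{10873}\right) - - \frac{8495}{1046} = \frac{1928520}{10873} + \frac{8495}{1046} = \frac{2109598055}{11373158}$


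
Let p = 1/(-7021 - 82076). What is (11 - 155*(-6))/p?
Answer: -83840277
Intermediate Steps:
p = -1/89097 (p = 1/(-89097) = -1/89097 ≈ -1.1224e-5)
(11 - 155*(-6))/p = (11 - 155*(-6))/(-1/89097) = (11 + 930)*(-89097) = 941*(-89097) = -83840277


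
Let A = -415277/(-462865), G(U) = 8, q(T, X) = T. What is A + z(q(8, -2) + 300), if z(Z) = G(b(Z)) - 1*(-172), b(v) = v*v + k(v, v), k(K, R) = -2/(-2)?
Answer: 83730977/462865 ≈ 180.90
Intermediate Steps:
k(K, R) = 1 (k(K, R) = -2*(-1/2) = 1)
b(v) = 1 + v**2 (b(v) = v*v + 1 = v**2 + 1 = 1 + v**2)
z(Z) = 180 (z(Z) = 8 - 1*(-172) = 8 + 172 = 180)
A = 415277/462865 (A = -415277*(-1/462865) = 415277/462865 ≈ 0.89719)
A + z(q(8, -2) + 300) = 415277/462865 + 180 = 83730977/462865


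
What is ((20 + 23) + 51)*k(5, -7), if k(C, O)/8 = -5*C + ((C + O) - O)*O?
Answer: -45120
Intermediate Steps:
k(C, O) = -40*C + 8*C*O (k(C, O) = 8*(-5*C + ((C + O) - O)*O) = 8*(-5*C + C*O) = -40*C + 8*C*O)
((20 + 23) + 51)*k(5, -7) = ((20 + 23) + 51)*(8*5*(-5 - 7)) = (43 + 51)*(8*5*(-12)) = 94*(-480) = -45120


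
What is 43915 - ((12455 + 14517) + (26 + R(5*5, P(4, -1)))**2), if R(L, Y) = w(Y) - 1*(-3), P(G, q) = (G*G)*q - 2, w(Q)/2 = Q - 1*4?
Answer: 16718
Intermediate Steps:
w(Q) = -8 + 2*Q (w(Q) = 2*(Q - 1*4) = 2*(Q - 4) = 2*(-4 + Q) = -8 + 2*Q)
P(G, q) = -2 + q*G**2 (P(G, q) = G**2*q - 2 = q*G**2 - 2 = -2 + q*G**2)
R(L, Y) = -5 + 2*Y (R(L, Y) = (-8 + 2*Y) - 1*(-3) = (-8 + 2*Y) + 3 = -5 + 2*Y)
43915 - ((12455 + 14517) + (26 + R(5*5, P(4, -1)))**2) = 43915 - ((12455 + 14517) + (26 + (-5 + 2*(-2 - 1*4**2)))**2) = 43915 - (26972 + (26 + (-5 + 2*(-2 - 1*16)))**2) = 43915 - (26972 + (26 + (-5 + 2*(-2 - 16)))**2) = 43915 - (26972 + (26 + (-5 + 2*(-18)))**2) = 43915 - (26972 + (26 + (-5 - 36))**2) = 43915 - (26972 + (26 - 41)**2) = 43915 - (26972 + (-15)**2) = 43915 - (26972 + 225) = 43915 - 1*27197 = 43915 - 27197 = 16718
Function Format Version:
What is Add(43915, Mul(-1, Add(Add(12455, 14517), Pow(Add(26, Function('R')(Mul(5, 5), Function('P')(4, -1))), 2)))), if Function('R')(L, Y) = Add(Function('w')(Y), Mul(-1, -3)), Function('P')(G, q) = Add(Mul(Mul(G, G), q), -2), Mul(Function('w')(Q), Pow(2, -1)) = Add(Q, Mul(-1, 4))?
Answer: 16718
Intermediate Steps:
Function('w')(Q) = Add(-8, Mul(2, Q)) (Function('w')(Q) = Mul(2, Add(Q, Mul(-1, 4))) = Mul(2, Add(Q, -4)) = Mul(2, Add(-4, Q)) = Add(-8, Mul(2, Q)))
Function('P')(G, q) = Add(-2, Mul(q, Pow(G, 2))) (Function('P')(G, q) = Add(Mul(Pow(G, 2), q), -2) = Add(Mul(q, Pow(G, 2)), -2) = Add(-2, Mul(q, Pow(G, 2))))
Function('R')(L, Y) = Add(-5, Mul(2, Y)) (Function('R')(L, Y) = Add(Add(-8, Mul(2, Y)), Mul(-1, -3)) = Add(Add(-8, Mul(2, Y)), 3) = Add(-5, Mul(2, Y)))
Add(43915, Mul(-1, Add(Add(12455, 14517), Pow(Add(26, Function('R')(Mul(5, 5), Function('P')(4, -1))), 2)))) = Add(43915, Mul(-1, Add(Add(12455, 14517), Pow(Add(26, Add(-5, Mul(2, Add(-2, Mul(-1, Pow(4, 2)))))), 2)))) = Add(43915, Mul(-1, Add(26972, Pow(Add(26, Add(-5, Mul(2, Add(-2, Mul(-1, 16))))), 2)))) = Add(43915, Mul(-1, Add(26972, Pow(Add(26, Add(-5, Mul(2, Add(-2, -16)))), 2)))) = Add(43915, Mul(-1, Add(26972, Pow(Add(26, Add(-5, Mul(2, -18))), 2)))) = Add(43915, Mul(-1, Add(26972, Pow(Add(26, Add(-5, -36)), 2)))) = Add(43915, Mul(-1, Add(26972, Pow(Add(26, -41), 2)))) = Add(43915, Mul(-1, Add(26972, Pow(-15, 2)))) = Add(43915, Mul(-1, Add(26972, 225))) = Add(43915, Mul(-1, 27197)) = Add(43915, -27197) = 16718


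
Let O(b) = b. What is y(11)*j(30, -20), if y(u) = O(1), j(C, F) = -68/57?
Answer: -68/57 ≈ -1.1930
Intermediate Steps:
j(C, F) = -68/57 (j(C, F) = -68*1/57 = -68/57)
y(u) = 1
y(11)*j(30, -20) = 1*(-68/57) = -68/57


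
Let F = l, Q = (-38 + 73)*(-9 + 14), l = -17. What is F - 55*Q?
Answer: -9642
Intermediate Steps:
Q = 175 (Q = 35*5 = 175)
F = -17
F - 55*Q = -17 - 55*175 = -17 - 9625 = -9642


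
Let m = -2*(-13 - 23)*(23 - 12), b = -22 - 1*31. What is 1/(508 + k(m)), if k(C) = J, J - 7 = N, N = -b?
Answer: 1/568 ≈ 0.0017606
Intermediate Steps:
b = -53 (b = -22 - 31 = -53)
N = 53 (N = -1*(-53) = 53)
J = 60 (J = 7 + 53 = 60)
m = 792 (m = -(-72)*11 = -2*(-396) = 792)
k(C) = 60
1/(508 + k(m)) = 1/(508 + 60) = 1/568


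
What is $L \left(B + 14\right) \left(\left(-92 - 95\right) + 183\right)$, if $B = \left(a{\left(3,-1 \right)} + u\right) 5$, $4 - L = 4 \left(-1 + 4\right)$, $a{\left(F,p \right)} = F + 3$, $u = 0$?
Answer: $1408$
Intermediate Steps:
$a{\left(F,p \right)} = 3 + F$
$L = -8$ ($L = 4 - 4 \left(-1 + 4\right) = 4 - 4 \cdot 3 = 4 - 12 = -8$)
$B = 30$ ($B = \left(\left(3 + 3\right) + 0\right) 5 = \left(6 + 0\right) 5 = 6 \cdot 5 = 30$)
$L \left(B + 14\right) \left(\left(-92 - 95\right) + 183\right) = - 8 \left(30 + 14\right) \left(\left(-92 - 95\right) + 183\right) = \left(-8\right) 44 \left(-187 + 183\right) = \left(-352\right) \left(-4\right) = 1408$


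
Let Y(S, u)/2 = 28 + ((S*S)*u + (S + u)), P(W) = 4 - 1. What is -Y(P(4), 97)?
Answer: -2002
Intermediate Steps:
P(W) = 3
Y(S, u) = 56 + 2*S + 2*u + 2*u*S**2 (Y(S, u) = 2*(28 + ((S*S)*u + (S + u))) = 2*(28 + (S**2*u + (S + u))) = 2*(28 + (u*S**2 + (S + u))) = 2*(28 + (S + u + u*S**2)) = 2*(28 + S + u + u*S**2) = 56 + 2*S + 2*u + 2*u*S**2)
-Y(P(4), 97) = -(56 + 2*3 + 2*97 + 2*97*3**2) = -(56 + 6 + 194 + 2*97*9) = -(56 + 6 + 194 + 1746) = -1*2002 = -2002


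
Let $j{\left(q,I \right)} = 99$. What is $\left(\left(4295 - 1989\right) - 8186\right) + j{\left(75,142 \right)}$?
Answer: $-5781$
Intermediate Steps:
$\left(\left(4295 - 1989\right) - 8186\right) + j{\left(75,142 \right)} = \left(\left(4295 - 1989\right) - 8186\right) + 99 = \left(2306 - 8186\right) + 99 = -5880 + 99 = -5781$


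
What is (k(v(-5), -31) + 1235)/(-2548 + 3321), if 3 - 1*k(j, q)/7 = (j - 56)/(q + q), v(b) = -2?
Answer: 38733/23963 ≈ 1.6164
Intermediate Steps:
k(j, q) = 21 - 7*(-56 + j)/(2*q) (k(j, q) = 21 - 7*(j - 56)/(q + q) = 21 - 7*(-56 + j)/(2*q))
(k(v(-5), -31) + 1235)/(-2548 + 3321) = ((7/2)*(56 - 1*(-2) + 6*(-31))/(-31) + 1235)/(-2548 + 3321) = ((7/2)*(-1/31)*(56 + 2 - 186) + 1235)/773 = ((7/2)*(-1/31)*(-128) + 1235)*(1/773) = (448/31 + 1235)*(1/773) = (38733/31)*(1/773) = 38733/23963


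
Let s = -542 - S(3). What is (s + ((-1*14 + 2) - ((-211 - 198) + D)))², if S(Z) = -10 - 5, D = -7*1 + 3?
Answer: 15876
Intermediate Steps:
D = -4 (D = -7 + 3 = -4)
S(Z) = -15
s = -527 (s = -542 - 1*(-15) = -542 + 15 = -527)
(s + ((-1*14 + 2) - ((-211 - 198) + D)))² = (-527 + ((-1*14 + 2) - ((-211 - 198) - 4)))² = (-527 + ((-14 + 2) - (-409 - 4)))² = (-527 + (-12 - 1*(-413)))² = (-527 + (-12 + 413))² = (-527 + 401)² = (-126)² = 15876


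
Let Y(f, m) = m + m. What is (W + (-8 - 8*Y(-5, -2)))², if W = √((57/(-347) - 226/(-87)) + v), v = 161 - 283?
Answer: (724536 + I*√108970063455)²/911375721 ≈ 456.43 + 524.86*I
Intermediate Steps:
Y(f, m) = 2*m
v = -122
W = I*√108970063455/30189 (W = √((57/(-347) - 226/(-87)) - 122) = √((57*(-1/347) - 226*(-1/87)) - 122) = √((-57/347 + 226/87) - 122) = √(73463/30189 - 122) = √(-3609595/30189) = I*√108970063455/30189 ≈ 10.935*I)
(W + (-8 - 8*Y(-5, -2)))² = (I*√108970063455/30189 + (-8 - 16*(-2)))² = (I*√108970063455/30189 + (-8 - 8*(-4)))² = (I*√108970063455/30189 + (-8 + 32))² = (I*√108970063455/30189 + 24)² = (24 + I*√108970063455/30189)²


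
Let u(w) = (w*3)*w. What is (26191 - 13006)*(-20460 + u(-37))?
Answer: -215614305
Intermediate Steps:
u(w) = 3*w² (u(w) = (3*w)*w = 3*w²)
(26191 - 13006)*(-20460 + u(-37)) = (26191 - 13006)*(-20460 + 3*(-37)²) = 13185*(-20460 + 3*1369) = 13185*(-20460 + 4107) = 13185*(-16353) = -215614305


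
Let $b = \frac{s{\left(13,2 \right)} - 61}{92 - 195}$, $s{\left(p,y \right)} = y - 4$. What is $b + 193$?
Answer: $\frac{19942}{103} \approx 193.61$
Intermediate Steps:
$s{\left(p,y \right)} = -4 + y$ ($s{\left(p,y \right)} = y - 4 = -4 + y$)
$b = \frac{63}{103}$ ($b = \frac{\left(-4 + 2\right) - 61}{92 - 195} = \frac{-2 - 61}{-103} = \left(-63\right) \left(- \frac{1}{103}\right) = \frac{63}{103} \approx 0.61165$)
$b + 193 = \frac{63}{103} + 193 = \frac{19942}{103}$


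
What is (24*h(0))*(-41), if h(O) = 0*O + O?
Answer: 0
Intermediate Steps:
h(O) = O (h(O) = 0 + O = O)
(24*h(0))*(-41) = (24*0)*(-41) = 0*(-41) = 0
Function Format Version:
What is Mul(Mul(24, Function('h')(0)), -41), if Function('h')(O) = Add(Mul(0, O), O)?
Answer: 0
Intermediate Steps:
Function('h')(O) = O (Function('h')(O) = Add(0, O) = O)
Mul(Mul(24, Function('h')(0)), -41) = Mul(Mul(24, 0), -41) = Mul(0, -41) = 0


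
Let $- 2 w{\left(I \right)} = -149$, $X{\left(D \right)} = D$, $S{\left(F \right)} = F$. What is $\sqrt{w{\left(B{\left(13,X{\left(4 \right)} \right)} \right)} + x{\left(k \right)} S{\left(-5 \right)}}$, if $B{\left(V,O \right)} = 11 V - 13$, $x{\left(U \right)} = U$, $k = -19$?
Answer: $\frac{\sqrt{678}}{2} \approx 13.019$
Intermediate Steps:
$B{\left(V,O \right)} = -13 + 11 V$
$w{\left(I \right)} = \frac{149}{2}$ ($w{\left(I \right)} = \left(- \frac{1}{2}\right) \left(-149\right) = \frac{149}{2}$)
$\sqrt{w{\left(B{\left(13,X{\left(4 \right)} \right)} \right)} + x{\left(k \right)} S{\left(-5 \right)}} = \sqrt{\frac{149}{2} - -95} = \sqrt{\frac{149}{2} + 95} = \sqrt{\frac{339}{2}} = \frac{\sqrt{678}}{2}$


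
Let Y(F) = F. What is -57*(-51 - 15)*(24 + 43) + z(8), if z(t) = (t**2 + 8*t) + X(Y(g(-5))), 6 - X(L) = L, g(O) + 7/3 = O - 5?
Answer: 756601/3 ≈ 2.5220e+5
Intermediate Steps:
g(O) = -22/3 + O (g(O) = -7/3 + (O - 5) = -7/3 + (-5 + O) = -22/3 + O)
X(L) = 6 - L
z(t) = 55/3 + t**2 + 8*t (z(t) = (t**2 + 8*t) + (6 - (-22/3 - 5)) = (t**2 + 8*t) + (6 - 1*(-37/3)) = (t**2 + 8*t) + (6 + 37/3) = (t**2 + 8*t) + 55/3 = 55/3 + t**2 + 8*t)
-57*(-51 - 15)*(24 + 43) + z(8) = -57*(-51 - 15)*(24 + 43) + (55/3 + 8**2 + 8*8) = -(-3762)*67 + (55/3 + 64 + 64) = -57*(-4422) + 439/3 = 252054 + 439/3 = 756601/3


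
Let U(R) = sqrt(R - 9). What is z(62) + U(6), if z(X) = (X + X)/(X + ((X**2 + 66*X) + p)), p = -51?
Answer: 124/7947 + I*sqrt(3) ≈ 0.015603 + 1.732*I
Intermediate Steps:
U(R) = sqrt(-9 + R)
z(X) = 2*X/(-51 + X**2 + 67*X) (z(X) = (X + X)/(X + ((X**2 + 66*X) - 51)) = (2*X)/(X + (-51 + X**2 + 66*X)) = (2*X)/(-51 + X**2 + 67*X) = 2*X/(-51 + X**2 + 67*X))
z(62) + U(6) = 2*62/(-51 + 62**2 + 67*62) + sqrt(-9 + 6) = 2*62/(-51 + 3844 + 4154) + sqrt(-3) = 2*62/7947 + I*sqrt(3) = 2*62*(1/7947) + I*sqrt(3) = 124/7947 + I*sqrt(3)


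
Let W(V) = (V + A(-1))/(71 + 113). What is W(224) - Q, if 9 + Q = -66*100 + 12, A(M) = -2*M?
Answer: 607037/92 ≈ 6598.2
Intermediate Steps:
W(V) = 1/92 + V/184 (W(V) = (V - 2*(-1))/(71 + 113) = (V + 2)/184 = (2 + V)*(1/184) = 1/92 + V/184)
Q = -6597 (Q = -9 + (-66*100 + 12) = -9 + (-6600 + 12) = -9 - 6588 = -6597)
W(224) - Q = (1/92 + (1/184)*224) - 1*(-6597) = (1/92 + 28/23) + 6597 = 113/92 + 6597 = 607037/92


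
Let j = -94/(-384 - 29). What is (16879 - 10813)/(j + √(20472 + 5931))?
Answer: -235494252/4503524471 + 1034671554*√26403/4503524471 ≈ 37.279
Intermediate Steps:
j = 94/413 (j = -94/(-413) = -94*(-1/413) = 94/413 ≈ 0.22760)
(16879 - 10813)/(j + √(20472 + 5931)) = (16879 - 10813)/(94/413 + √(20472 + 5931)) = 6066/(94/413 + √26403)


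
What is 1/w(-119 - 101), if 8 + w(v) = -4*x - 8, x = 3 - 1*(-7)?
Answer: -1/56 ≈ -0.017857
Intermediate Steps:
x = 10 (x = 3 + 7 = 10)
w(v) = -56 (w(v) = -8 + (-4*10 - 8) = -8 + (-40 - 8) = -8 - 48 = -56)
1/w(-119 - 101) = 1/(-56) = -1/56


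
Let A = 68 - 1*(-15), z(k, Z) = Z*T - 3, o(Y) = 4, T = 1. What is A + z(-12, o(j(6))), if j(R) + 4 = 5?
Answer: 84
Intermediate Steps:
j(R) = 1 (j(R) = -4 + 5 = 1)
z(k, Z) = -3 + Z (z(k, Z) = Z*1 - 3 = Z - 3 = -3 + Z)
A = 83 (A = 68 + 15 = 83)
A + z(-12, o(j(6))) = 83 + (-3 + 4) = 83 + 1 = 84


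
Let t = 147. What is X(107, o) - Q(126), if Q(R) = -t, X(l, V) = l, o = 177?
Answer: 254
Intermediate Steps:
Q(R) = -147 (Q(R) = -1*147 = -147)
X(107, o) - Q(126) = 107 - 1*(-147) = 107 + 147 = 254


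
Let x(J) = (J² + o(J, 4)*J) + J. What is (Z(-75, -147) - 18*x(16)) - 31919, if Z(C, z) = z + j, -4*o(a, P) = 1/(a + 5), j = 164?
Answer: -257562/7 ≈ -36795.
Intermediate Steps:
o(a, P) = -1/(4*(5 + a)) (o(a, P) = -1/(4*(a + 5)) = -1/(4*(5 + a)))
x(J) = J + J² - J/(20 + 4*J) (x(J) = (J² + (-1/(20 + 4*J))*J) + J = (J² - J/(20 + 4*J)) + J = J + J² - J/(20 + 4*J))
Z(C, z) = 164 + z (Z(C, z) = z + 164 = 164 + z)
(Z(-75, -147) - 18*x(16)) - 31919 = ((164 - 147) - 9*16*(-1 + 4*(1 + 16)*(5 + 16))/(2*(5 + 16))) - 31919 = (17 - 9*16*(-1 + 4*17*21)/(2*21)) - 31919 = (17 - 9*16*(-1 + 1428)/(2*21)) - 31919 = (17 - 9*16*1427/(2*21)) - 31919 = (17 - 18*5708/21) - 31919 = (17 - 34248/7) - 31919 = -34129/7 - 31919 = -257562/7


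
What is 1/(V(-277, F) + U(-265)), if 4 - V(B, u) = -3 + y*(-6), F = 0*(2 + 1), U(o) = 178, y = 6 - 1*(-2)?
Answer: 1/233 ≈ 0.0042918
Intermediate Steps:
y = 8 (y = 6 + 2 = 8)
F = 0 (F = 0*3 = 0)
V(B, u) = 55 (V(B, u) = 4 - (-3 + 8*(-6)) = 4 - (-3 - 48) = 4 - 1*(-51) = 4 + 51 = 55)
1/(V(-277, F) + U(-265)) = 1/(55 + 178) = 1/233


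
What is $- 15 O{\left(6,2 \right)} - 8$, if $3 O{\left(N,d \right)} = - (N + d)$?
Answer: $32$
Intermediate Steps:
$O{\left(N,d \right)} = - \frac{N}{3} - \frac{d}{3}$ ($O{\left(N,d \right)} = \frac{\left(-1\right) \left(N + d\right)}{3} = \frac{- N - d}{3} = - \frac{N}{3} - \frac{d}{3}$)
$- 15 O{\left(6,2 \right)} - 8 = - 15 \left(\left(- \frac{1}{3}\right) 6 - \frac{2}{3}\right) - 8 = - 15 \left(-2 - \frac{2}{3}\right) - 8 = \left(-15\right) \left(- \frac{8}{3}\right) - 8 = 40 - 8 = 32$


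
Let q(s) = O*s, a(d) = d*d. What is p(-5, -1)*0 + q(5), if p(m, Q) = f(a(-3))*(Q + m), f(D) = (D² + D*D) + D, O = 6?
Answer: 30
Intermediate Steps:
a(d) = d²
f(D) = D + 2*D² (f(D) = (D² + D²) + D = 2*D² + D = D + 2*D²)
q(s) = 6*s
p(m, Q) = 171*Q + 171*m (p(m, Q) = ((-3)²*(1 + 2*(-3)²))*(Q + m) = (9*(1 + 2*9))*(Q + m) = (9*(1 + 18))*(Q + m) = (9*19)*(Q + m) = 171*(Q + m) = 171*Q + 171*m)
p(-5, -1)*0 + q(5) = (171*(-1) + 171*(-5))*0 + 6*5 = (-171 - 855)*0 + 30 = -1026*0 + 30 = 0 + 30 = 30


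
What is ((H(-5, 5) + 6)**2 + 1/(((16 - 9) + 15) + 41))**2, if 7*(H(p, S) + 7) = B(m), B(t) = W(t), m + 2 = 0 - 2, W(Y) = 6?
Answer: 256/194481 ≈ 0.0013163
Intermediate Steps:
m = -4 (m = -2 + (0 - 2) = -2 - 2 = -4)
B(t) = 6
H(p, S) = -43/7 (H(p, S) = -7 + (1/7)*6 = -7 + 6/7 = -43/7)
((H(-5, 5) + 6)**2 + 1/(((16 - 9) + 15) + 41))**2 = ((-43/7 + 6)**2 + 1/(((16 - 9) + 15) + 41))**2 = ((-1/7)**2 + 1/((7 + 15) + 41))**2 = (1/49 + 1/(22 + 41))**2 = (1/49 + 1/63)**2 = (16/441)**2 = 256/194481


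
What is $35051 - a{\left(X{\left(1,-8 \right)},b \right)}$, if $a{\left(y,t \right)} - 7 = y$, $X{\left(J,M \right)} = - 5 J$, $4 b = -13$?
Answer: $35049$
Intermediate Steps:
$b = - \frac{13}{4}$ ($b = \frac{1}{4} \left(-13\right) = - \frac{13}{4} \approx -3.25$)
$a{\left(y,t \right)} = 7 + y$
$35051 - a{\left(X{\left(1,-8 \right)},b \right)} = 35051 - \left(7 - 5\right) = 35051 - 2 = 35049$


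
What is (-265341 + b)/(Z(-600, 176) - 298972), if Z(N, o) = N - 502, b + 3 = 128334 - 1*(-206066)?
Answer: -34528/150037 ≈ -0.23013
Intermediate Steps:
b = 334397 (b = -3 + (128334 - 1*(-206066)) = -3 + (128334 + 206066) = -3 + 334400 = 334397)
Z(N, o) = -502 + N
(-265341 + b)/(Z(-600, 176) - 298972) = (-265341 + 334397)/((-502 - 600) - 298972) = 69056/(-1102 - 298972) = 69056/(-300074) = 69056*(-1/300074) = -34528/150037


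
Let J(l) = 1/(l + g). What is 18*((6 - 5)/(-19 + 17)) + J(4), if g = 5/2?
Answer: -115/13 ≈ -8.8462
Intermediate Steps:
g = 5/2 (g = 5*(1/2) = 5/2 ≈ 2.5000)
J(l) = 1/(5/2 + l) (J(l) = 1/(l + 5/2) = 1/(5/2 + l))
18*((6 - 5)/(-19 + 17)) + J(4) = 18*((6 - 5)/(-19 + 17)) + 2/(5 + 2*4) = 18*(1/(-2)) + 2/(5 + 8) = 18*(1*(-1/2)) + 2/13 = 18*(-1/2) + 2*(1/13) = -9 + 2/13 = -115/13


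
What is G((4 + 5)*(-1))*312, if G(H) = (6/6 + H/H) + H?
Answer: -2184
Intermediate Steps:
G(H) = 2 + H (G(H) = (6*(⅙) + 1) + H = (1 + 1) + H = 2 + H)
G((4 + 5)*(-1))*312 = (2 + (4 + 5)*(-1))*312 = (2 + 9*(-1))*312 = (2 - 9)*312 = -7*312 = -2184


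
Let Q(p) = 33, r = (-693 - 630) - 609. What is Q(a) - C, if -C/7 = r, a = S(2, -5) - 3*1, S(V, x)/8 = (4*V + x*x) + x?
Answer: -13491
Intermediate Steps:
S(V, x) = 8*x + 8*x² + 32*V (S(V, x) = 8*((4*V + x*x) + x) = 8*((4*V + x²) + x) = 8*((x² + 4*V) + x) = 8*(x + x² + 4*V) = 8*x + 8*x² + 32*V)
r = -1932 (r = -1323 - 609 = -1932)
a = 221 (a = (8*(-5) + 8*(-5)² + 32*2) - 3*1 = (-40 + 8*25 + 64) - 3 = (-40 + 200 + 64) - 3 = 224 - 3 = 221)
C = 13524 (C = -7*(-1932) = 13524)
Q(a) - C = 33 - 1*13524 = 33 - 13524 = -13491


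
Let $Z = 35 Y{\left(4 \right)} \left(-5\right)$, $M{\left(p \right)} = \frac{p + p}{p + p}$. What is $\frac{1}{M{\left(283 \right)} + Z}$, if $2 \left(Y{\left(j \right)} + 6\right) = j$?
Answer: $\frac{1}{701} \approx 0.0014265$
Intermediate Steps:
$M{\left(p \right)} = 1$ ($M{\left(p \right)} = \frac{2 p}{2 p} = 2 p \frac{1}{2 p} = 1$)
$Y{\left(j \right)} = -6 + \frac{j}{2}$
$Z = 700$ ($Z = 35 \left(-6 + \frac{1}{2} \cdot 4\right) \left(-5\right) = 35 \left(-6 + 2\right) \left(-5\right) = 35 \left(-4\right) \left(-5\right) = \left(-140\right) \left(-5\right) = 700$)
$\frac{1}{M{\left(283 \right)} + Z} = \frac{1}{1 + 700} = \frac{1}{701}$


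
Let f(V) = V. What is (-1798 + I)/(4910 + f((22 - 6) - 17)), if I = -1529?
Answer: -3327/4909 ≈ -0.67773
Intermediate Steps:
(-1798 + I)/(4910 + f((22 - 6) - 17)) = (-1798 - 1529)/(4910 + ((22 - 6) - 17)) = -3327/(4910 + (16 - 17)) = -3327/(4910 - 1) = -3327/4909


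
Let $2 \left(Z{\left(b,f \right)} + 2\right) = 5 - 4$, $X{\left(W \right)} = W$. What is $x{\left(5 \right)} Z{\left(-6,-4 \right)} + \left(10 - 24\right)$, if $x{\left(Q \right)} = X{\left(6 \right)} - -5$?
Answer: $- \frac{61}{2} \approx -30.5$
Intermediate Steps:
$x{\left(Q \right)} = 11$ ($x{\left(Q \right)} = 6 - -5 = 6 + 5 = 11$)
$Z{\left(b,f \right)} = - \frac{3}{2}$ ($Z{\left(b,f \right)} = -2 + \frac{5 - 4}{2} = -2 + \frac{1}{2} \cdot 1 = -2 + \frac{1}{2} = - \frac{3}{2}$)
$x{\left(5 \right)} Z{\left(-6,-4 \right)} + \left(10 - 24\right) = 11 \left(- \frac{3}{2}\right) + \left(10 - 24\right) = - \frac{33}{2} - 14 = - \frac{61}{2}$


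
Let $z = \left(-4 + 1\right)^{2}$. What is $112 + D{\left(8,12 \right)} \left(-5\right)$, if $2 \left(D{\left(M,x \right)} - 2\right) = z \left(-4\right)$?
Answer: $192$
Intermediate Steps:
$z = 9$ ($z = \left(-3\right)^{2} = 9$)
$D{\left(M,x \right)} = -16$ ($D{\left(M,x \right)} = 2 + \frac{9 \left(-4\right)}{2} = 2 + \frac{1}{2} \left(-36\right) = 2 - 18 = -16$)
$112 + D{\left(8,12 \right)} \left(-5\right) = 112 - -80 = 112 + 80 = 192$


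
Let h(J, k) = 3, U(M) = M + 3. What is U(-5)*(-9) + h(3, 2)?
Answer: 21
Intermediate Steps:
U(M) = 3 + M
U(-5)*(-9) + h(3, 2) = (3 - 5)*(-9) + 3 = -2*(-9) + 3 = 18 + 3 = 21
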